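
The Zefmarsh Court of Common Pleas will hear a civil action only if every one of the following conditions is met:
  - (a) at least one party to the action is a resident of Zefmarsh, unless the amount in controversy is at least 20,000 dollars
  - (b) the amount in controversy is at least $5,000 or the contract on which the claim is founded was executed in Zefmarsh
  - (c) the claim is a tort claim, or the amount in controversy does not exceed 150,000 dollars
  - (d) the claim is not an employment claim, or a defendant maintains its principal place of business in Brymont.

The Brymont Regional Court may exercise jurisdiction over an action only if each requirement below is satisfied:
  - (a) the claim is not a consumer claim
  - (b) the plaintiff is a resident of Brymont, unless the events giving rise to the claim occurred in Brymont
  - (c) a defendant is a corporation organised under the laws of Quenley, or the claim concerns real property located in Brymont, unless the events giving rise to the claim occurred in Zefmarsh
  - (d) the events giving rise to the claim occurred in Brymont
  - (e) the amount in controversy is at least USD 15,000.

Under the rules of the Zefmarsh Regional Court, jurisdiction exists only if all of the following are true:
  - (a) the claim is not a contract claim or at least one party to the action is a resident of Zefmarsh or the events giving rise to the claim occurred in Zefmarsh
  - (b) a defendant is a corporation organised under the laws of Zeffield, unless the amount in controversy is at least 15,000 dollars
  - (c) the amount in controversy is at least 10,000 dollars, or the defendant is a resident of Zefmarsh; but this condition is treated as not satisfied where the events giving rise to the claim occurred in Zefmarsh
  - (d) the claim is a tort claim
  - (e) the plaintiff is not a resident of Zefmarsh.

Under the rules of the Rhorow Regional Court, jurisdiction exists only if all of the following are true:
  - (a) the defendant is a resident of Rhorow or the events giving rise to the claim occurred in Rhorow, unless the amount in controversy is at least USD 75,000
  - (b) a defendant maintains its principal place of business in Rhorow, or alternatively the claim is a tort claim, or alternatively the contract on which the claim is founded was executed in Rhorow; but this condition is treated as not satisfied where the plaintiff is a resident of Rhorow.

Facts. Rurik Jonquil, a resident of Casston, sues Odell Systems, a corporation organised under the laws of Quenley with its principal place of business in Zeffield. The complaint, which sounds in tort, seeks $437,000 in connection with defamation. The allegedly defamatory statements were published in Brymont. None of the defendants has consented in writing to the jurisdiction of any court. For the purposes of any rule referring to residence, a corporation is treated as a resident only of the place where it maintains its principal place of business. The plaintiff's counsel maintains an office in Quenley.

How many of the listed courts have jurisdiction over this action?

4

The Zefmarsh Court of Common Pleas:
  (a) No party resides in Zefmarsh. However, the amount in controversy is $437,000, which meets the $20,000 floor, so the 'unless' proviso supplies this condition. Satisfied.
  (b) The amount in controversy is 437,000 dollars, which meets the $5,000 floor — that alternative is enough. Met.
  (c) The claim is a tort claim, so one alternative holds. Satisfied.
  (d) The claim is a tort claim, not an employment claim — that alternative is enough. Condition met.
  → Jurisdiction lies.
The Brymont Regional Court:
  (a) The claim is a tort claim, not a consumer claim. Condition met.
  (b) The plaintiff resides in Casston, not Brymont. However, the operative events occurred in Brymont, so the 'unless' proviso supplies this condition. Condition met.
  (c) Odell Systems is organised under the laws of Quenley, which satisfies one of the alternatives. Condition met.
  (d) The operative events occurred in Brymont. Satisfied.
  (e) The amount in controversy is $437,000, which meets the USD 15,000 floor. Met.
  → Every requirement is satisfied — jurisdiction.
The Zefmarsh Regional Court:
  (a) The claim is a tort claim, not a contract claim, which satisfies one of the alternatives. Satisfied.
  (b) The corporate defendant(s) are organised in Quenley, not Zeffield. But the amount in controversy is $437,000, which meets the $15,000 floor, and the 'unless' clause therefore excuses the requirement. Met.
  (c) The amount in controversy is 437,000 dollars, which meets the $10,000 floor, which satisfies one of the alternatives. The exception is not triggered, since the operative events occurred in Brymont, not Zefmarsh. Satisfied.
  (d) The claim is a tort claim. Met.
  (e) The plaintiff resides in Casston, which is not Zefmarsh. Met.
  → The court has jurisdiction.
The Rhorow Regional Court:
  (a) The defendant resides in Zeffield, not Rhorow; the operative events occurred in Brymont, not Rhorow — every alternative fails. The proviso rescues it, though: the amount in controversy is USD 437,000, which meets the USD 75,000 floor. Condition met.
  (b) The claim is a tort claim, which satisfies one of the alternatives. The carve-out does not apply: the plaintiff resides in Casston, not Rhorow. Met.
  → Jurisdiction lies.
Courts with jurisdiction: the Zefmarsh Court of Common Pleas, the Brymont Regional Court, the Zefmarsh Regional Court, the Rhorow Regional Court — 4 in total.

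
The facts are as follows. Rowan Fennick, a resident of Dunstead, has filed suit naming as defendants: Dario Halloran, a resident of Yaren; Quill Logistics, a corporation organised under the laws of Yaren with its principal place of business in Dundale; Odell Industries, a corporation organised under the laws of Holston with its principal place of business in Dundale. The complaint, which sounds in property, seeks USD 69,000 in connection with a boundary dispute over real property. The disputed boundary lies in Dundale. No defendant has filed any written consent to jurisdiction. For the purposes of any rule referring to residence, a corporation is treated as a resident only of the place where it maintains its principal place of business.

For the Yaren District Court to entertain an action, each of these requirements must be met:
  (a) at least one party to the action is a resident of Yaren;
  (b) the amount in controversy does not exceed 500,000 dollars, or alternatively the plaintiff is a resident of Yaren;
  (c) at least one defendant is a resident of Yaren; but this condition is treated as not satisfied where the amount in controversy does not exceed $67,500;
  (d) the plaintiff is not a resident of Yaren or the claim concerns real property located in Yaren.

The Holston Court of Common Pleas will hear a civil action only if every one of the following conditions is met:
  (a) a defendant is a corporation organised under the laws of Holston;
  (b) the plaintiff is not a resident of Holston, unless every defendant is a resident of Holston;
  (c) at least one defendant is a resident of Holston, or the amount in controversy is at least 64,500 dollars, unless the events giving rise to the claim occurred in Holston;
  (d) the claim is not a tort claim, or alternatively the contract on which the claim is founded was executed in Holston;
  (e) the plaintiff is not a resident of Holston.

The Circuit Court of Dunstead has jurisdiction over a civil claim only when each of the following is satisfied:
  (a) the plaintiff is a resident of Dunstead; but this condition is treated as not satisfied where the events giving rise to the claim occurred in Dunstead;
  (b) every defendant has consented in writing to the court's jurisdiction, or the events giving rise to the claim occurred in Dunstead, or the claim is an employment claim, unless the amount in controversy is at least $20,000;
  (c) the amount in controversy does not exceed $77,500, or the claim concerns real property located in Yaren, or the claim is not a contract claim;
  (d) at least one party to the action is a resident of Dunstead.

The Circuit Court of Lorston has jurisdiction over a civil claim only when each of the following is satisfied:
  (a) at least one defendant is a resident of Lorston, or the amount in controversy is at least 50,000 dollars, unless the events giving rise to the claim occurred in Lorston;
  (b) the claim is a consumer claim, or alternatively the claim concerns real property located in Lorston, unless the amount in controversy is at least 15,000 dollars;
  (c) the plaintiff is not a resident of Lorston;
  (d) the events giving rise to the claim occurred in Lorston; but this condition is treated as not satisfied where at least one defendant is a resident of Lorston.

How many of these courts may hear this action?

3

The Yaren District Court:
  (a) Dario Halloran resides in Yaren. Satisfied.
  (b) The amount in controversy is USD 69,000, within the USD 500,000 ceiling, which satisfies one of the alternatives. Satisfied.
  (c) Dario Halloran resides in Yaren. The exception is not triggered, since the amount in controversy is USD 69,000, above the $67,500 ceiling. Met.
  (d) The plaintiff resides in Dunstead, which is not Yaren, so one alternative holds. Met.
  → The court has jurisdiction.
The Holston Court of Common Pleas:
  (a) Odell Industries is organised under the laws of Holston. Condition met.
  (b) The plaintiff resides in Dunstead, which is not Holston. Satisfied.
  (c) The amount in controversy is USD 69,000, which meets the USD 64,500 floor, so this disjunct is met. Satisfied.
  (d) The claim is a property claim, not a tort claim, so this disjunct is met. Condition met.
  (e) The plaintiff resides in Dunstead, which is not Holston. Satisfied.
  → The court has jurisdiction.
The Circuit Court of Dunstead:
  (a) The plaintiff resides in Dunstead. And the carve-out is inapplicable — the operative events occurred in Dundale, not Dunstead. Satisfied.
  (b) No such written consent has been filed; the operative events occurred in Dundale, not Dunstead; the claim is a property claim, not an employment claim — none of the alternatives is met. However, the amount in controversy is 69,000 dollars, which meets the USD 20,000 floor, so the 'unless' proviso supplies this condition. Condition met.
  (c) The amount in controversy is 69,000 dollars, within the USD 77,500 ceiling, so this disjunct is met. Satisfied.
  (d) Rowan Fennick resides in Dunstead. Satisfied.
  → All conditions met; jurisdiction exists.
The Circuit Court of Lorston:
  (a) The amount in controversy is 69,000 dollars, which meets the $50,000 floor, so one alternative holds. Satisfied.
  (b) The claim is a property claim, not a consumer claim; the property lies in Dundale, not Lorston — no alternative holds. However, the amount in controversy is 69,000 dollars, which meets the 15,000 dollars floor, so the 'unless' proviso supplies this condition. Met.
  (c) The plaintiff resides in Dunstead, which is not Lorston. Satisfied.
  (d) The operative events occurred in Dundale, not Lorston. Fails.
  → The court lacks jurisdiction.
Courts with jurisdiction: the Yaren District Court, the Holston Court of Common Pleas, the Circuit Court of Dunstead — 3 in total.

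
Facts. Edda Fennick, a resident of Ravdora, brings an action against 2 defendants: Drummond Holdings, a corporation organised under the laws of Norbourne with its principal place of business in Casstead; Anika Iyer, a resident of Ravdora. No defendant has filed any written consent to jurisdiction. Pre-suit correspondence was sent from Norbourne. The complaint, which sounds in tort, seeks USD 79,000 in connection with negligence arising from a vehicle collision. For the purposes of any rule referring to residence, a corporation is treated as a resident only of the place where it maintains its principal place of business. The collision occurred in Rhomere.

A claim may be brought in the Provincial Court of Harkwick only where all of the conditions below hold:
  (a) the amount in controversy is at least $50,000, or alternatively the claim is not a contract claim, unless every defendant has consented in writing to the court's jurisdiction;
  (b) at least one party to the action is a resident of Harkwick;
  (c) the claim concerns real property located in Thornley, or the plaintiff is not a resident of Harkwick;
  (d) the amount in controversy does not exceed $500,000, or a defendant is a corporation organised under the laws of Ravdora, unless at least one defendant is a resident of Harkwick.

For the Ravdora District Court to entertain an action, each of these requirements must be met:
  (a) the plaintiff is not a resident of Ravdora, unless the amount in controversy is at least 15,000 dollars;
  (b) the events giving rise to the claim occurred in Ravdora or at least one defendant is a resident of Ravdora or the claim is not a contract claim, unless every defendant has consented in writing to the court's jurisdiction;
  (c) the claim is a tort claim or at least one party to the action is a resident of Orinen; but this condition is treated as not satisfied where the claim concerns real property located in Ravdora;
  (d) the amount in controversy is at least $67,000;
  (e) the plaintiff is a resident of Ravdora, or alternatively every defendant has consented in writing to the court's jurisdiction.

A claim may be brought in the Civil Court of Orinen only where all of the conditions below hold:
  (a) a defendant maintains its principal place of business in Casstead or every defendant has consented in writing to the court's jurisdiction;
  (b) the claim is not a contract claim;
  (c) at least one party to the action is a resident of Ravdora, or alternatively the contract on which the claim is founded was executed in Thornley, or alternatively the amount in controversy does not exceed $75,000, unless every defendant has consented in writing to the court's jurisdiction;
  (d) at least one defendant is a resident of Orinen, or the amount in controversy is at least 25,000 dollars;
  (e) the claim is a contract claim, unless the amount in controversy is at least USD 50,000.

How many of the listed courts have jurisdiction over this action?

The Provincial Court of Harkwick:
  (a) The amount in controversy is USD 79,000, which meets the 50,000 dollars floor, so one alternative holds. Satisfied.
  (b) No party resides in Harkwick. Not satisfied.
  (c) The plaintiff resides in Ravdora, which is not Harkwick, so this disjunct is met. Satisfied.
  (d) The amount in controversy is USD 79,000, within the USD 500,000 ceiling — that alternative is enough. Satisfied.
  → No jurisdiction.
The Ravdora District Court:
  (a) The plaintiff resides in Ravdora. The proviso rescues it, though: the amount in controversy is $79,000, which meets the $15,000 floor. Satisfied.
  (b) Anika Iyer resides in Ravdora, so this disjunct is met. Met.
  (c) The claim is a tort claim — that alternative is enough. And the carve-out is inapplicable — the claim does not concern real property. Condition met.
  (d) The amount in controversy is 79,000 dollars, which meets the 67,000 dollars floor. Satisfied.
  (e) The plaintiff resides in Ravdora, which satisfies one of the alternatives. Satisfied.
  → Jurisdiction lies.
The Civil Court of Orinen:
  (a) Drummond Holdings has its principal place of business in Casstead — that alternative is enough. Satisfied.
  (b) The claim is a tort claim, not a contract claim. Met.
  (c) Edda Fennick resides in Ravdora, so this disjunct is met. Satisfied.
  (d) The amount in controversy is 79,000 dollars, which meets the 25,000 dollars floor, which satisfies one of the alternatives. Condition met.
  (e) The claim is a tort claim, not a contract claim. However, the amount in controversy is $79,000, which meets the 50,000 dollars floor, so the 'unless' proviso supplies this condition. Met.
  → All conditions met; jurisdiction exists.
Courts with jurisdiction: the Ravdora District Court, the Civil Court of Orinen — 2 in total.

2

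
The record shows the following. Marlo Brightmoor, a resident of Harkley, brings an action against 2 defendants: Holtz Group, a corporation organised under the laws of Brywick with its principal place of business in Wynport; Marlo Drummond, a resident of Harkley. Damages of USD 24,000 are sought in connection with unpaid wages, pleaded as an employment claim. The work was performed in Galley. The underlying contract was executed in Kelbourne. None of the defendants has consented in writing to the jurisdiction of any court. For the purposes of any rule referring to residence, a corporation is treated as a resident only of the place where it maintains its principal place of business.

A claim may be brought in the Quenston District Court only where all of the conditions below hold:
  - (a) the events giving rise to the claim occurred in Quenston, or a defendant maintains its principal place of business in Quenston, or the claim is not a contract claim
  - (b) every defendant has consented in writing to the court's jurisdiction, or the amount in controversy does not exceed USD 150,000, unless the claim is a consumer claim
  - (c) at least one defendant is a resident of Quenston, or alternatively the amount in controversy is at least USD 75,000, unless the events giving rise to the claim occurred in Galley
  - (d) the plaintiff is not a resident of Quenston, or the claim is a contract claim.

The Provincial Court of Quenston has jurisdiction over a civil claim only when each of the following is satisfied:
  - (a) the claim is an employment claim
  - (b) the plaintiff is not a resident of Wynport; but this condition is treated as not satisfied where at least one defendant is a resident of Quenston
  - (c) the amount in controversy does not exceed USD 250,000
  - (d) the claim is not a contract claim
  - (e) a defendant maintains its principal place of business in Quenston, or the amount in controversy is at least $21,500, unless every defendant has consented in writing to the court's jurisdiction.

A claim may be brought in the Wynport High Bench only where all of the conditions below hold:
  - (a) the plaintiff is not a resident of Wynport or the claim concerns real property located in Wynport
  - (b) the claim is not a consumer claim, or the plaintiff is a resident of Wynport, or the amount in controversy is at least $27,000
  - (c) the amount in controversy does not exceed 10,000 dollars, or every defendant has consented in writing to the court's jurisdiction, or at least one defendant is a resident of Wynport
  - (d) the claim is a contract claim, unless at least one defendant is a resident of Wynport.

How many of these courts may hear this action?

3

The Quenston District Court:
  (a) The claim is an employment claim, not a contract claim, so one alternative holds. Satisfied.
  (b) The amount in controversy is USD 24,000, within the 150,000 dollars ceiling, so this disjunct is met. Satisfied.
  (c) No defendant resides in Quenston (they reside in Wynport, Harkley); the amount in controversy is 24,000 dollars, below the $75,000 floor — every alternative fails. The proviso rescues it, though: the operative events occurred in Galley. Satisfied.
  (d) The plaintiff resides in Harkley, which is not Quenston, which satisfies one of the alternatives. Met.
  → The court has jurisdiction.
The Provincial Court of Quenston:
  (a) The claim is an employment claim. Met.
  (b) The plaintiff resides in Harkley, which is not Wynport. And the carve-out is inapplicable — no defendant resides in Quenston (they reside in Wynport, Harkley). Satisfied.
  (c) The amount in controversy is 24,000 dollars, within the USD 250,000 ceiling. Condition met.
  (d) The claim is an employment claim, not a contract claim. Met.
  (e) The amount in controversy is USD 24,000, which meets the USD 21,500 floor — that alternative is enough. Satisfied.
  → All conditions met; jurisdiction exists.
The Wynport High Bench:
  (a) The plaintiff resides in Harkley, which is not Wynport — that alternative is enough. Met.
  (b) The claim is an employment claim, not a consumer claim — that alternative is enough. Met.
  (c) Holtz Group resides in Wynport, so one alternative holds. Condition met.
  (d) The claim is an employment claim, not a contract claim. But Holtz Group resides in Wynport, and the 'unless' clause therefore excuses the requirement. Met.
  → All conditions met; jurisdiction exists.
Courts with jurisdiction: the Quenston District Court, the Provincial Court of Quenston, the Wynport High Bench — 3 in total.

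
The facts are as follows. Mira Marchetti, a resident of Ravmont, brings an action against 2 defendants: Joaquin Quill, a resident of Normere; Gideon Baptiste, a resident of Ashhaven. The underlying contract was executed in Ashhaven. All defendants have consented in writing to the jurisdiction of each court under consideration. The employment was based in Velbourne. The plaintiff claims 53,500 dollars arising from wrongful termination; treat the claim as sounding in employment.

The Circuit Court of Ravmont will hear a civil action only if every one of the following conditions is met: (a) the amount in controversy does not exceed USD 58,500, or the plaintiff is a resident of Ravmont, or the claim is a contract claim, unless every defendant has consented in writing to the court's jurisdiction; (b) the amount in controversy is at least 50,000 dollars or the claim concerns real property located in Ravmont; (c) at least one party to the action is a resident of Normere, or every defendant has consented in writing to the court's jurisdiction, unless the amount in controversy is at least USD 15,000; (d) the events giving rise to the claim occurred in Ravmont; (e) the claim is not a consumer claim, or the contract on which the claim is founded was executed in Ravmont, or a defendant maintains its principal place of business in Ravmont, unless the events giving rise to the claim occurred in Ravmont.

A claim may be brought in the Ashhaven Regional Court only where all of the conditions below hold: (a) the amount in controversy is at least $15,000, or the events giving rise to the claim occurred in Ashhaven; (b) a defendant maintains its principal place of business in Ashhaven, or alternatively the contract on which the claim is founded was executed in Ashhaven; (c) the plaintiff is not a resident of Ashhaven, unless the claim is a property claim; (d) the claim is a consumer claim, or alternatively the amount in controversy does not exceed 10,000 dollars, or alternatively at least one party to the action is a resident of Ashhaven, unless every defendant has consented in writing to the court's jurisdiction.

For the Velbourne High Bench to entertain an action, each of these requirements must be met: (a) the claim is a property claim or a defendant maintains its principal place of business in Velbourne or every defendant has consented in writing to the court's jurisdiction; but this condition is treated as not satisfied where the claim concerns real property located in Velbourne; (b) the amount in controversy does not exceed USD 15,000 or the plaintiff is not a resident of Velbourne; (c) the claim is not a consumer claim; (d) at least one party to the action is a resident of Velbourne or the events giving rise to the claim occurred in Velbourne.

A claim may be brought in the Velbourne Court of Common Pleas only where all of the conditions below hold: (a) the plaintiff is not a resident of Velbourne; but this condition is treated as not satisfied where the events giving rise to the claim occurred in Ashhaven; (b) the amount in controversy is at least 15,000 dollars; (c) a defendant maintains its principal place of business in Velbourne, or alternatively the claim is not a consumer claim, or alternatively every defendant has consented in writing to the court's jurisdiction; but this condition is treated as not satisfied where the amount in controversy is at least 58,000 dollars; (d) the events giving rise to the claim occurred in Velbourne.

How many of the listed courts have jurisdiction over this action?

The Circuit Court of Ravmont:
  (a) The amount in controversy is 53,500 dollars, within the USD 58,500 ceiling, which satisfies one of the alternatives. Condition met.
  (b) The amount in controversy is $53,500, which meets the 50,000 dollars floor, so one alternative holds. Satisfied.
  (c) Joaquin Quill resides in Normere, which satisfies one of the alternatives. Condition met.
  (d) The operative events occurred in Velbourne, not Ravmont. Condition not met.
  (e) The claim is an employment claim, not a consumer claim, which satisfies one of the alternatives. Condition met.
  → The court lacks jurisdiction.
The Ashhaven Regional Court:
  (a) The amount in controversy is USD 53,500, which meets the 15,000 dollars floor — that alternative is enough. Met.
  (b) The contract was executed in Ashhaven, which satisfies one of the alternatives. Condition met.
  (c) The plaintiff resides in Ravmont, which is not Ashhaven. Met.
  (d) Gideon Baptiste resides in Ashhaven, which satisfies one of the alternatives. Condition met.
  → The court has jurisdiction.
The Velbourne High Bench:
  (a) Every defendant has filed written consent, which satisfies one of the alternatives. The exception is not triggered, since the claim does not concern real property. Satisfied.
  (b) The plaintiff resides in Ravmont, which is not Velbourne, so this disjunct is met. Condition met.
  (c) The claim is an employment claim, not a consumer claim. Condition met.
  (d) The operative events occurred in Velbourne, which satisfies one of the alternatives. Met.
  → Jurisdiction lies.
The Velbourne Court of Common Pleas:
  (a) The plaintiff resides in Ravmont, which is not Velbourne. The exception is not triggered, since the operative events occurred in Velbourne, not Ashhaven. Met.
  (b) The amount in controversy is $53,500, which meets the 15,000 dollars floor. Met.
  (c) The claim is an employment claim, not a consumer claim, which satisfies one of the alternatives. The exception is not triggered, since the amount in controversy is USD 53,500, below the 58,000 dollars floor. Satisfied.
  (d) The operative events occurred in Velbourne. Satisfied.
  → Every requirement is satisfied — jurisdiction.
Courts with jurisdiction: the Ashhaven Regional Court, the Velbourne High Bench, the Velbourne Court of Common Pleas — 3 in total.

3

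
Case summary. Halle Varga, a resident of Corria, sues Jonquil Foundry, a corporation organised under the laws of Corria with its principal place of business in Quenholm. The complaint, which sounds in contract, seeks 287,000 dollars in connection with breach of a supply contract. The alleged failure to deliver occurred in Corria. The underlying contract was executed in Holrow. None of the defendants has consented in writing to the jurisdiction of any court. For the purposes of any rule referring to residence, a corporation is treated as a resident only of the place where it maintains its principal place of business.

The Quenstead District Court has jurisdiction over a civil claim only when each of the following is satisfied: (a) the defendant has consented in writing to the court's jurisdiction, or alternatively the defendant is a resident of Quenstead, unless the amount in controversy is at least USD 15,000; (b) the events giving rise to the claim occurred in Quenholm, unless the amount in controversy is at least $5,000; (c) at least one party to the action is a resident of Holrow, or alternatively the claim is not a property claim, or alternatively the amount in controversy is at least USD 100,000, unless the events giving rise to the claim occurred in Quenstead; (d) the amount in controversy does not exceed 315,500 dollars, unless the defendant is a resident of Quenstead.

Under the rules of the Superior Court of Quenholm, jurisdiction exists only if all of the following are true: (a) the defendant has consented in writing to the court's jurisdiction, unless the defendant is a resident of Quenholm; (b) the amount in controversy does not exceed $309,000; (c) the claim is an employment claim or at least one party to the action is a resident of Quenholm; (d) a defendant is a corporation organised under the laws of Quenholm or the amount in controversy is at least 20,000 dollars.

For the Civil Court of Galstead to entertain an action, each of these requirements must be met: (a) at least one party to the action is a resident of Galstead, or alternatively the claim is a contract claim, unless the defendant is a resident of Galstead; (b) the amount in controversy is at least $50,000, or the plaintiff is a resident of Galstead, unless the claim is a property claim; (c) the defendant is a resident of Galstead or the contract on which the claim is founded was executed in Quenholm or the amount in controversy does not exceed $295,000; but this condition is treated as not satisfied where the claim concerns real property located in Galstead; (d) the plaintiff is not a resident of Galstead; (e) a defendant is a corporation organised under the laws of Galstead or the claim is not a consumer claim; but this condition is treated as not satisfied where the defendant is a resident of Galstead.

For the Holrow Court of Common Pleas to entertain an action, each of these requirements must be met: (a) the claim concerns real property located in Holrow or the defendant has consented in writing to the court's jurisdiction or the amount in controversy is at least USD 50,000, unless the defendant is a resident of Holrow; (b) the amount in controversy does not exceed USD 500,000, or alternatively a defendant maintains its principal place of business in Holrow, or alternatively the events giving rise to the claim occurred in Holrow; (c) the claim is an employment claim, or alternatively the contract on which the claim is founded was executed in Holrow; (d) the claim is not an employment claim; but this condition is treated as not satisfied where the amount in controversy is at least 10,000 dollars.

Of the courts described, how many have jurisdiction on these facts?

The Quenstead District Court:
  (a) No such written consent has been filed; the defendant resides in Quenholm, not Quenstead — every alternative fails. But the amount in controversy is USD 287,000, which meets the 15,000 dollars floor, and the 'unless' clause therefore excuses the requirement. Met.
  (b) The operative events occurred in Corria, not Quenholm. However, the amount in controversy is 287,000 dollars, which meets the 5,000 dollars floor, so the 'unless' proviso supplies this condition. Satisfied.
  (c) The claim is a contract claim, not a property claim, which satisfies one of the alternatives. Satisfied.
  (d) The amount in controversy is $287,000, within the 315,500 dollars ceiling. Condition met.
  → All conditions met; jurisdiction exists.
The Superior Court of Quenholm:
  (a) No such written consent has been filed. However, the defendant resides in Quenholm, so the 'unless' proviso supplies this condition. Met.
  (b) The amount in controversy is $287,000, within the $309,000 ceiling. Satisfied.
  (c) Jonquil Foundry resides in Quenholm — that alternative is enough. Satisfied.
  (d) The amount in controversy is 287,000 dollars, which meets the 20,000 dollars floor, so this disjunct is met. Met.
  → All conditions met; jurisdiction exists.
The Civil Court of Galstead:
  (a) The claim is a contract claim — that alternative is enough. Met.
  (b) The amount in controversy is USD 287,000, which meets the 50,000 dollars floor, so one alternative holds. Condition met.
  (c) The amount in controversy is USD 287,000, within the USD 295,000 ceiling, so this disjunct is met. And the carve-out is inapplicable — the claim does not concern real property. Satisfied.
  (d) The plaintiff resides in Corria, which is not Galstead. Met.
  (e) The claim is a contract claim, not a consumer claim, which satisfies one of the alternatives. The carve-out does not apply: the defendant resides in Quenholm, not Galstead. Condition met.
  → All conditions met; jurisdiction exists.
The Holrow Court of Common Pleas:
  (a) The amount in controversy is $287,000, which meets the 50,000 dollars floor, which satisfies one of the alternatives. Condition met.
  (b) The amount in controversy is USD 287,000, within the 500,000 dollars ceiling — that alternative is enough. Met.
  (c) The contract was executed in Holrow — that alternative is enough. Satisfied.
  (d) The claim is a contract claim, not an employment claim. But the carve-out bites: the amount in controversy is USD 287,000, which meets the $10,000 floor. Condition not met.
  → The court lacks jurisdiction.
Courts with jurisdiction: the Quenstead District Court, the Superior Court of Quenholm, the Civil Court of Galstead — 3 in total.

3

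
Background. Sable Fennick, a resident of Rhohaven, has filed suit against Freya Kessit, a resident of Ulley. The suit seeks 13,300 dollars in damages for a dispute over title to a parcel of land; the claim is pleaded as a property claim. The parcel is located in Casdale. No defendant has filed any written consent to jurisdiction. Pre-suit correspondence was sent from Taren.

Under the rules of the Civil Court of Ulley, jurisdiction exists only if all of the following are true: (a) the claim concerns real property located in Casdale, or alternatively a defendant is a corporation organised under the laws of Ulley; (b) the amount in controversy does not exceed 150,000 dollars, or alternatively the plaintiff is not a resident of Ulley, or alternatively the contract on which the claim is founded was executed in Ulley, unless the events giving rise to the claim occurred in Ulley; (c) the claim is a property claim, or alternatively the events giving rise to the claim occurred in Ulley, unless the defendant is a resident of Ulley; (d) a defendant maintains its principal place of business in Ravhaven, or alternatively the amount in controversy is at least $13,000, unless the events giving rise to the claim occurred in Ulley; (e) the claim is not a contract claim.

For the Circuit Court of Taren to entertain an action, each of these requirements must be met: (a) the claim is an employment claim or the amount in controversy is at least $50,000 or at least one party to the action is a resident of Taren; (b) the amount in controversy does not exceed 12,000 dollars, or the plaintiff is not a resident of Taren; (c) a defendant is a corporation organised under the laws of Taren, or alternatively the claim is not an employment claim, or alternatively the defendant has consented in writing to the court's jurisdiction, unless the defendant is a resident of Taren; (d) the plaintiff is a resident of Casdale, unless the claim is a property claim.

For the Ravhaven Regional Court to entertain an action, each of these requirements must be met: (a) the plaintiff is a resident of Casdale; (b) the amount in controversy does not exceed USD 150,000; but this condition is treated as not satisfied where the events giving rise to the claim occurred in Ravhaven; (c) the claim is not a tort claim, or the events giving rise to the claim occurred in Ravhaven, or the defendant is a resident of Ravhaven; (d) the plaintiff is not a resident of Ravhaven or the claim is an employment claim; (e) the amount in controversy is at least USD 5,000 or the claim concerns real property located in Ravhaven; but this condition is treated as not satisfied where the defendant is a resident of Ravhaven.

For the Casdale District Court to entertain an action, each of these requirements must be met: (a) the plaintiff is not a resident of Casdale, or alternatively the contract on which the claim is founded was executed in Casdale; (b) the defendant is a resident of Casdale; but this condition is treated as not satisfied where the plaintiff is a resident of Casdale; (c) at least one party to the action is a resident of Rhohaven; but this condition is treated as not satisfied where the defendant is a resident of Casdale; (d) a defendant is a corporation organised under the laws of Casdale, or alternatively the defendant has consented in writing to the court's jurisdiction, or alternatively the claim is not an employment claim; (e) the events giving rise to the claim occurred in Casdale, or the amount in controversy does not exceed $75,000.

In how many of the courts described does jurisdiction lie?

1

The Civil Court of Ulley:
  (a) The property lies in Casdale, so one alternative holds. Satisfied.
  (b) The amount in controversy is USD 13,300, within the USD 150,000 ceiling — that alternative is enough. Met.
  (c) The claim is a property claim — that alternative is enough. Met.
  (d) The amount in controversy is $13,300, which meets the $13,000 floor, so one alternative holds. Condition met.
  (e) The claim is a property claim, not a contract claim. Met.
  → All conditions met; jurisdiction exists.
The Circuit Court of Taren:
  (a) The claim is a property claim, not an employment claim; the amount in controversy is 13,300 dollars, below the 50,000 dollars floor; no party resides in Taren — no alternative holds. Condition not met.
  (b) The plaintiff resides in Rhohaven, which is not Taren, which satisfies one of the alternatives. Satisfied.
  (c) The claim is a property claim, not an employment claim, which satisfies one of the alternatives. Met.
  (d) The plaintiff resides in Rhohaven, not Casdale. However, the claim is a property claim, so the 'unless' proviso supplies this condition. Met.
  → Not every requirement is met — no jurisdiction.
The Ravhaven Regional Court:
  (a) The plaintiff resides in Rhohaven, not Casdale. Fails.
  (b) The amount in controversy is $13,300, within the $150,000 ceiling. The carve-out does not apply: the operative events occurred in Casdale, not Ravhaven. Satisfied.
  (c) The claim is a property claim, not a tort claim — that alternative is enough. Satisfied.
  (d) The plaintiff resides in Rhohaven, which is not Ravhaven — that alternative is enough. Condition met.
  (e) The amount in controversy is 13,300 dollars, which meets the 5,000 dollars floor, which satisfies one of the alternatives. The exception is not triggered, since the defendant resides in Ulley, not Ravhaven. Satisfied.
  → No jurisdiction.
The Casdale District Court:
  (a) The plaintiff resides in Rhohaven, which is not Casdale, so this disjunct is met. Condition met.
  (b) The defendant resides in Ulley, not Casdale. Condition not met.
  (c) Sable Fennick resides in Rhohaven. The exception is not triggered, since the defendant resides in Ulley, not Casdale. Condition met.
  (d) The claim is a property claim, not an employment claim, so this disjunct is met. Met.
  (e) The operative events occurred in Casdale, so this disjunct is met. Met.
  → At least one condition fails; no jurisdiction.
Courts with jurisdiction: the Civil Court of Ulley — 1 in total.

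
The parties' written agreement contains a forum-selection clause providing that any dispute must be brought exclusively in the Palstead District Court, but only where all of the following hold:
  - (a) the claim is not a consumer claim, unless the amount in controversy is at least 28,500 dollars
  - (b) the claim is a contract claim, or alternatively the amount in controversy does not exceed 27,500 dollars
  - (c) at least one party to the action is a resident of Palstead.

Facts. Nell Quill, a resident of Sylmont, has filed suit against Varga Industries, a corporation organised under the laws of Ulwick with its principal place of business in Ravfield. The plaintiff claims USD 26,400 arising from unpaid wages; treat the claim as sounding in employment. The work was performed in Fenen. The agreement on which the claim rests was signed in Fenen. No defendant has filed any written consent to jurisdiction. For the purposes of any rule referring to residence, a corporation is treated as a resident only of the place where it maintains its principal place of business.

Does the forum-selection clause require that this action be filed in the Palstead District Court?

The Palstead District Court:
  (a) The claim is an employment claim, not a consumer claim. Condition met.
  (b) The amount in controversy is $26,400, within the $27,500 ceiling, which satisfies one of the alternatives. Met.
  (c) No party resides in Palstead. Not satisfied.
  → The clause does not apply.

No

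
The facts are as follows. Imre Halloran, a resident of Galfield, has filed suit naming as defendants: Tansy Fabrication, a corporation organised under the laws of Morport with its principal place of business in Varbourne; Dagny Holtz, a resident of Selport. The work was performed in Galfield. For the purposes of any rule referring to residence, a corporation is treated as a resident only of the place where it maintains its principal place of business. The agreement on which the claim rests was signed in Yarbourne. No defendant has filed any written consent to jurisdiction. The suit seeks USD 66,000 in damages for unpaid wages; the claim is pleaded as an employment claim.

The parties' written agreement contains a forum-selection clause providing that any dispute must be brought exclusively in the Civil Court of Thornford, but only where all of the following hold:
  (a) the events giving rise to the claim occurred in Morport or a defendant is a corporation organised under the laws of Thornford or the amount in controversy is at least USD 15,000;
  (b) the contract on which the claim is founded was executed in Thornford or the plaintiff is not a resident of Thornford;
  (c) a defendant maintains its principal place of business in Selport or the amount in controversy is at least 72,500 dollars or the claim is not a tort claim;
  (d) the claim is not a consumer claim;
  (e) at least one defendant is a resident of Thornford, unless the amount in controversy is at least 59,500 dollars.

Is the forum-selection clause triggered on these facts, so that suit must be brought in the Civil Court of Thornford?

The Civil Court of Thornford:
  (a) The amount in controversy is $66,000, which meets the $15,000 floor — that alternative is enough. Met.
  (b) The plaintiff resides in Galfield, which is not Thornford — that alternative is enough. Met.
  (c) The claim is an employment claim, not a tort claim, so one alternative holds. Met.
  (d) The claim is an employment claim, not a consumer claim. Met.
  (e) No defendant resides in Thornford (they reside in Varbourne, Selport). But the amount in controversy is $66,000, which meets the USD 59,500 floor, and the 'unless' clause therefore excuses the requirement. Satisfied.
  → The clause applies.

Yes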